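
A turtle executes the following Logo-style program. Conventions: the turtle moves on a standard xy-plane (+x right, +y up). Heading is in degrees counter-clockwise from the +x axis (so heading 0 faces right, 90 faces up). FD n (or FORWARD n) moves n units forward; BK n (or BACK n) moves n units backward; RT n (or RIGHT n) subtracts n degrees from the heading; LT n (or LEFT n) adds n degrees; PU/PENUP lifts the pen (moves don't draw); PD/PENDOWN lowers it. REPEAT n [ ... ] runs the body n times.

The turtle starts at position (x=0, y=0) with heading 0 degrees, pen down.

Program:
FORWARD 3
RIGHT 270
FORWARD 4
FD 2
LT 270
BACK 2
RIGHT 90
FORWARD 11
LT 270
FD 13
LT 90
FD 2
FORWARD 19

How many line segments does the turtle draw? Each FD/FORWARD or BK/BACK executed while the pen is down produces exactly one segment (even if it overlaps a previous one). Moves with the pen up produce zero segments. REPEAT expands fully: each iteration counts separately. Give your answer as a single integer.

Executing turtle program step by step:
Start: pos=(0,0), heading=0, pen down
FD 3: (0,0) -> (3,0) [heading=0, draw]
RT 270: heading 0 -> 90
FD 4: (3,0) -> (3,4) [heading=90, draw]
FD 2: (3,4) -> (3,6) [heading=90, draw]
LT 270: heading 90 -> 0
BK 2: (3,6) -> (1,6) [heading=0, draw]
RT 90: heading 0 -> 270
FD 11: (1,6) -> (1,-5) [heading=270, draw]
LT 270: heading 270 -> 180
FD 13: (1,-5) -> (-12,-5) [heading=180, draw]
LT 90: heading 180 -> 270
FD 2: (-12,-5) -> (-12,-7) [heading=270, draw]
FD 19: (-12,-7) -> (-12,-26) [heading=270, draw]
Final: pos=(-12,-26), heading=270, 8 segment(s) drawn
Segments drawn: 8

Answer: 8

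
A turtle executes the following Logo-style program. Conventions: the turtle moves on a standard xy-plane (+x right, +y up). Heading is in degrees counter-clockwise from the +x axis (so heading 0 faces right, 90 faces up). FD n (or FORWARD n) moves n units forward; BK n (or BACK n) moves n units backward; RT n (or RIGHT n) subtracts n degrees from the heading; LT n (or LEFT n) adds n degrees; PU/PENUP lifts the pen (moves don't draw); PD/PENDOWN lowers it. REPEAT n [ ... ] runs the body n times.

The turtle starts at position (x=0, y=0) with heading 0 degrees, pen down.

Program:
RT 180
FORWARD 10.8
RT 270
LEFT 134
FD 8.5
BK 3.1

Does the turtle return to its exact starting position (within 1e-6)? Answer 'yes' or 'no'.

Answer: no

Derivation:
Executing turtle program step by step:
Start: pos=(0,0), heading=0, pen down
RT 180: heading 0 -> 180
FD 10.8: (0,0) -> (-10.8,0) [heading=180, draw]
RT 270: heading 180 -> 270
LT 134: heading 270 -> 44
FD 8.5: (-10.8,0) -> (-4.686,5.905) [heading=44, draw]
BK 3.1: (-4.686,5.905) -> (-6.916,3.751) [heading=44, draw]
Final: pos=(-6.916,3.751), heading=44, 3 segment(s) drawn

Start position: (0, 0)
Final position: (-6.916, 3.751)
Distance = 7.867; >= 1e-6 -> NOT closed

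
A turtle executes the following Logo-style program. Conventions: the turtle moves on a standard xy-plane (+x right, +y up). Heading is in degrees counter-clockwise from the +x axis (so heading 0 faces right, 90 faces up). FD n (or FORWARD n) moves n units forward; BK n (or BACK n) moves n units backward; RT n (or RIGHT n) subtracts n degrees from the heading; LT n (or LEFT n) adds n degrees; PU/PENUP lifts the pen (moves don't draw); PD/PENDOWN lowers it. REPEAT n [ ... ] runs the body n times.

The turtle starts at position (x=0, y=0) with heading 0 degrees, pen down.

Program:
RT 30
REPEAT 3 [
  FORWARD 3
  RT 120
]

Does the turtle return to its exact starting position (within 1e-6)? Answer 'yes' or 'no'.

Executing turtle program step by step:
Start: pos=(0,0), heading=0, pen down
RT 30: heading 0 -> 330
REPEAT 3 [
  -- iteration 1/3 --
  FD 3: (0,0) -> (2.598,-1.5) [heading=330, draw]
  RT 120: heading 330 -> 210
  -- iteration 2/3 --
  FD 3: (2.598,-1.5) -> (0,-3) [heading=210, draw]
  RT 120: heading 210 -> 90
  -- iteration 3/3 --
  FD 3: (0,-3) -> (0,0) [heading=90, draw]
  RT 120: heading 90 -> 330
]
Final: pos=(0,0), heading=330, 3 segment(s) drawn

Start position: (0, 0)
Final position: (0, 0)
Distance = 0; < 1e-6 -> CLOSED

Answer: yes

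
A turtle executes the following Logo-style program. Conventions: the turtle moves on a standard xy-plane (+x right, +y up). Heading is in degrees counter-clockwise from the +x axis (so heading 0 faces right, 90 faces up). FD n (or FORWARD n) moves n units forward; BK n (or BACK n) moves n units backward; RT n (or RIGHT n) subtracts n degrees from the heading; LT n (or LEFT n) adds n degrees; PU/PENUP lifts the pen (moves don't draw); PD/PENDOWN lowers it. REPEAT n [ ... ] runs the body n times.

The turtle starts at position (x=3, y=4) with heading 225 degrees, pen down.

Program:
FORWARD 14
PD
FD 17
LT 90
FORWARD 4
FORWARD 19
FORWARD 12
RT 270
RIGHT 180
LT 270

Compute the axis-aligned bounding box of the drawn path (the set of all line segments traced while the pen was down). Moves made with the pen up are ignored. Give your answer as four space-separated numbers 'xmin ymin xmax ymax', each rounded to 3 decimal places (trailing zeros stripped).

Answer: -18.92 -42.669 5.828 4

Derivation:
Executing turtle program step by step:
Start: pos=(3,4), heading=225, pen down
FD 14: (3,4) -> (-6.899,-5.899) [heading=225, draw]
PD: pen down
FD 17: (-6.899,-5.899) -> (-18.92,-17.92) [heading=225, draw]
LT 90: heading 225 -> 315
FD 4: (-18.92,-17.92) -> (-16.092,-20.749) [heading=315, draw]
FD 19: (-16.092,-20.749) -> (-2.657,-34.184) [heading=315, draw]
FD 12: (-2.657,-34.184) -> (5.828,-42.669) [heading=315, draw]
RT 270: heading 315 -> 45
RT 180: heading 45 -> 225
LT 270: heading 225 -> 135
Final: pos=(5.828,-42.669), heading=135, 5 segment(s) drawn

Segment endpoints: x in {-18.92, -16.092, -6.899, -2.657, 3, 5.828}, y in {-42.669, -34.184, -20.749, -17.92, -5.899, 4}
xmin=-18.92, ymin=-42.669, xmax=5.828, ymax=4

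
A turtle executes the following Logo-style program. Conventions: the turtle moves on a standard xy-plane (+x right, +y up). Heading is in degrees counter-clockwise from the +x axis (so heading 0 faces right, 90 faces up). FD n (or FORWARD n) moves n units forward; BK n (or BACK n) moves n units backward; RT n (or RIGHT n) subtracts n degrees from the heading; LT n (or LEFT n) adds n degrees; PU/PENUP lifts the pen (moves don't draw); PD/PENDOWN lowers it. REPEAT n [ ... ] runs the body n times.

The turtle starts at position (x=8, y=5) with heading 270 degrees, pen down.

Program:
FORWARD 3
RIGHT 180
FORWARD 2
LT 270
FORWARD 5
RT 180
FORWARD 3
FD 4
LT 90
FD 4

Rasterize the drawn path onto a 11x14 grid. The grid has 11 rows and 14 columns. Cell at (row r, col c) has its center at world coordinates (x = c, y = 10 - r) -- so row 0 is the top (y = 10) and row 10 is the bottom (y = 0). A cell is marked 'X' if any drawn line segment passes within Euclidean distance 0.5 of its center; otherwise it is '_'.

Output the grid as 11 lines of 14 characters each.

Segment 0: (8,5) -> (8,2)
Segment 1: (8,2) -> (8,4)
Segment 2: (8,4) -> (13,4)
Segment 3: (13,4) -> (10,4)
Segment 4: (10,4) -> (6,4)
Segment 5: (6,4) -> (6,-0)

Answer: ______________
______________
______________
______________
______________
________X_____
______XXXXXXXX
______X_X_____
______X_X_____
______X_______
______X_______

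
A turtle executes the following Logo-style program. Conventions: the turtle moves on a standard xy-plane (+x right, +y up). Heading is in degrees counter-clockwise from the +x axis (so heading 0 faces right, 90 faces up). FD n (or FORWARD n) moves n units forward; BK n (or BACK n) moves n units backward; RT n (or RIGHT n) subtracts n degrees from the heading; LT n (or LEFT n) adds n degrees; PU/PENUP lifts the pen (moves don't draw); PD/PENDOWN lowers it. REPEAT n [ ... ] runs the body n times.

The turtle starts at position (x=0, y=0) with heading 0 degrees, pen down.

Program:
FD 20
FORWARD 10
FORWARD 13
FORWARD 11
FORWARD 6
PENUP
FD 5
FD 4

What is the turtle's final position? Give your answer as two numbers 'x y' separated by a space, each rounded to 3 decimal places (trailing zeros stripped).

Executing turtle program step by step:
Start: pos=(0,0), heading=0, pen down
FD 20: (0,0) -> (20,0) [heading=0, draw]
FD 10: (20,0) -> (30,0) [heading=0, draw]
FD 13: (30,0) -> (43,0) [heading=0, draw]
FD 11: (43,0) -> (54,0) [heading=0, draw]
FD 6: (54,0) -> (60,0) [heading=0, draw]
PU: pen up
FD 5: (60,0) -> (65,0) [heading=0, move]
FD 4: (65,0) -> (69,0) [heading=0, move]
Final: pos=(69,0), heading=0, 5 segment(s) drawn

Answer: 69 0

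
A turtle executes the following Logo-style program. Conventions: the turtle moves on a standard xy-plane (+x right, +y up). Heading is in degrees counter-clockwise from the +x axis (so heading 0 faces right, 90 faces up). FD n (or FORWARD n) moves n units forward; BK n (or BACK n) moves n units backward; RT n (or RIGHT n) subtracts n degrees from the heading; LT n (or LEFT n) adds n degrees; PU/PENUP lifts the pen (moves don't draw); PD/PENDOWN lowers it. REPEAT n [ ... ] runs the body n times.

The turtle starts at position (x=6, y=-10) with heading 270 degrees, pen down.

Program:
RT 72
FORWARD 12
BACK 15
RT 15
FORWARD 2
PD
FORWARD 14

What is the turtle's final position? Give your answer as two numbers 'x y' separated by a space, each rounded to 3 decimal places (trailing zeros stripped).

Executing turtle program step by step:
Start: pos=(6,-10), heading=270, pen down
RT 72: heading 270 -> 198
FD 12: (6,-10) -> (-5.413,-13.708) [heading=198, draw]
BK 15: (-5.413,-13.708) -> (8.853,-9.073) [heading=198, draw]
RT 15: heading 198 -> 183
FD 2: (8.853,-9.073) -> (6.856,-9.178) [heading=183, draw]
PD: pen down
FD 14: (6.856,-9.178) -> (-7.125,-9.91) [heading=183, draw]
Final: pos=(-7.125,-9.91), heading=183, 4 segment(s) drawn

Answer: -7.125 -9.91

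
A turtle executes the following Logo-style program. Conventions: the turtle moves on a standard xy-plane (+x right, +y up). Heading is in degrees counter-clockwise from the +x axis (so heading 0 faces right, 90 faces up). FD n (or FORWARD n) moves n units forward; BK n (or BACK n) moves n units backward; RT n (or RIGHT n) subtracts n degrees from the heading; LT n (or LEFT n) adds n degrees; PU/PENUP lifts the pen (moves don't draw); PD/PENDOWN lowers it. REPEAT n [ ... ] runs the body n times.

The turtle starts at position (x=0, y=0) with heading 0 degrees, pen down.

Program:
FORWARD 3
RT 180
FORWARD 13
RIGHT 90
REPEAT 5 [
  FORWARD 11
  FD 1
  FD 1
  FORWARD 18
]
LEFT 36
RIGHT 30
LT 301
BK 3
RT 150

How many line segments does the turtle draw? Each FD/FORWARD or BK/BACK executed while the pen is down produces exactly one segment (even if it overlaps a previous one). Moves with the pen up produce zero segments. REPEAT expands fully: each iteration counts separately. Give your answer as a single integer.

Answer: 23

Derivation:
Executing turtle program step by step:
Start: pos=(0,0), heading=0, pen down
FD 3: (0,0) -> (3,0) [heading=0, draw]
RT 180: heading 0 -> 180
FD 13: (3,0) -> (-10,0) [heading=180, draw]
RT 90: heading 180 -> 90
REPEAT 5 [
  -- iteration 1/5 --
  FD 11: (-10,0) -> (-10,11) [heading=90, draw]
  FD 1: (-10,11) -> (-10,12) [heading=90, draw]
  FD 1: (-10,12) -> (-10,13) [heading=90, draw]
  FD 18: (-10,13) -> (-10,31) [heading=90, draw]
  -- iteration 2/5 --
  FD 11: (-10,31) -> (-10,42) [heading=90, draw]
  FD 1: (-10,42) -> (-10,43) [heading=90, draw]
  FD 1: (-10,43) -> (-10,44) [heading=90, draw]
  FD 18: (-10,44) -> (-10,62) [heading=90, draw]
  -- iteration 3/5 --
  FD 11: (-10,62) -> (-10,73) [heading=90, draw]
  FD 1: (-10,73) -> (-10,74) [heading=90, draw]
  FD 1: (-10,74) -> (-10,75) [heading=90, draw]
  FD 18: (-10,75) -> (-10,93) [heading=90, draw]
  -- iteration 4/5 --
  FD 11: (-10,93) -> (-10,104) [heading=90, draw]
  FD 1: (-10,104) -> (-10,105) [heading=90, draw]
  FD 1: (-10,105) -> (-10,106) [heading=90, draw]
  FD 18: (-10,106) -> (-10,124) [heading=90, draw]
  -- iteration 5/5 --
  FD 11: (-10,124) -> (-10,135) [heading=90, draw]
  FD 1: (-10,135) -> (-10,136) [heading=90, draw]
  FD 1: (-10,136) -> (-10,137) [heading=90, draw]
  FD 18: (-10,137) -> (-10,155) [heading=90, draw]
]
LT 36: heading 90 -> 126
RT 30: heading 126 -> 96
LT 301: heading 96 -> 37
BK 3: (-10,155) -> (-12.396,153.195) [heading=37, draw]
RT 150: heading 37 -> 247
Final: pos=(-12.396,153.195), heading=247, 23 segment(s) drawn
Segments drawn: 23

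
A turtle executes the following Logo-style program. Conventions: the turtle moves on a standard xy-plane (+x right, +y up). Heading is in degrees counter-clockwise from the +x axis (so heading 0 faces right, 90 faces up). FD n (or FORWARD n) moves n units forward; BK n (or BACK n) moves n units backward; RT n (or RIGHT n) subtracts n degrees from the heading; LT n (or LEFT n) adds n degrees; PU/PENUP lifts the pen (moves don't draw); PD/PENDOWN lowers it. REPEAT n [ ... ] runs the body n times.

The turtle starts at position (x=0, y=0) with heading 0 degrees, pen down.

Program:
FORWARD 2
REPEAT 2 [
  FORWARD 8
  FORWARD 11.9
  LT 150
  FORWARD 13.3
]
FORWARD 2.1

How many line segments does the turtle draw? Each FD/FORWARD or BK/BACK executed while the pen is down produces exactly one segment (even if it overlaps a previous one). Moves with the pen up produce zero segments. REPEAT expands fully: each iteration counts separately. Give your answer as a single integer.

Answer: 8

Derivation:
Executing turtle program step by step:
Start: pos=(0,0), heading=0, pen down
FD 2: (0,0) -> (2,0) [heading=0, draw]
REPEAT 2 [
  -- iteration 1/2 --
  FD 8: (2,0) -> (10,0) [heading=0, draw]
  FD 11.9: (10,0) -> (21.9,0) [heading=0, draw]
  LT 150: heading 0 -> 150
  FD 13.3: (21.9,0) -> (10.382,6.65) [heading=150, draw]
  -- iteration 2/2 --
  FD 8: (10.382,6.65) -> (3.454,10.65) [heading=150, draw]
  FD 11.9: (3.454,10.65) -> (-6.852,16.6) [heading=150, draw]
  LT 150: heading 150 -> 300
  FD 13.3: (-6.852,16.6) -> (-0.202,5.082) [heading=300, draw]
]
FD 2.1: (-0.202,5.082) -> (0.848,3.263) [heading=300, draw]
Final: pos=(0.848,3.263), heading=300, 8 segment(s) drawn
Segments drawn: 8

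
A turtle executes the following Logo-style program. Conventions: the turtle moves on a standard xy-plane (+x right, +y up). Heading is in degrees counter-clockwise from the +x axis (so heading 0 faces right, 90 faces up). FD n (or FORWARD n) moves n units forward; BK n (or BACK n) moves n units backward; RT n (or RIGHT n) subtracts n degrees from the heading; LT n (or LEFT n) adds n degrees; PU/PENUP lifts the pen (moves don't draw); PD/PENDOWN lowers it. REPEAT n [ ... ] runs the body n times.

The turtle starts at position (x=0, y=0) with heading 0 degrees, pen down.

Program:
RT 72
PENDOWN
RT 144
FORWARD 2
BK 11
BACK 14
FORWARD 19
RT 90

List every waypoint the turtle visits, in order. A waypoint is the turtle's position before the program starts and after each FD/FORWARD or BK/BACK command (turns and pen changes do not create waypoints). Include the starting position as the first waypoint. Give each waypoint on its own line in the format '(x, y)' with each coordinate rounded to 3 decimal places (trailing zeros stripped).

Answer: (0, 0)
(-1.618, 1.176)
(7.281, -5.29)
(18.607, -13.519)
(3.236, -2.351)

Derivation:
Executing turtle program step by step:
Start: pos=(0,0), heading=0, pen down
RT 72: heading 0 -> 288
PD: pen down
RT 144: heading 288 -> 144
FD 2: (0,0) -> (-1.618,1.176) [heading=144, draw]
BK 11: (-1.618,1.176) -> (7.281,-5.29) [heading=144, draw]
BK 14: (7.281,-5.29) -> (18.607,-13.519) [heading=144, draw]
FD 19: (18.607,-13.519) -> (3.236,-2.351) [heading=144, draw]
RT 90: heading 144 -> 54
Final: pos=(3.236,-2.351), heading=54, 4 segment(s) drawn
Waypoints (5 total):
(0, 0)
(-1.618, 1.176)
(7.281, -5.29)
(18.607, -13.519)
(3.236, -2.351)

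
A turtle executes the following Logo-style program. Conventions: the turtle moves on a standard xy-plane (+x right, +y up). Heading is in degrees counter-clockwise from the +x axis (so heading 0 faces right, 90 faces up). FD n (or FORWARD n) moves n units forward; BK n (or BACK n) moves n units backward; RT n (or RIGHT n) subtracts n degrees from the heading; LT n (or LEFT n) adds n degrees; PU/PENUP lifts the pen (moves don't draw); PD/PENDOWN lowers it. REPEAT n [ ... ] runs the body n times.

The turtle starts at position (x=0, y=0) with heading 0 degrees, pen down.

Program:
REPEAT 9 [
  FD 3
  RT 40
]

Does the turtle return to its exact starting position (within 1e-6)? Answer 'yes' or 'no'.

Executing turtle program step by step:
Start: pos=(0,0), heading=0, pen down
REPEAT 9 [
  -- iteration 1/9 --
  FD 3: (0,0) -> (3,0) [heading=0, draw]
  RT 40: heading 0 -> 320
  -- iteration 2/9 --
  FD 3: (3,0) -> (5.298,-1.928) [heading=320, draw]
  RT 40: heading 320 -> 280
  -- iteration 3/9 --
  FD 3: (5.298,-1.928) -> (5.819,-4.883) [heading=280, draw]
  RT 40: heading 280 -> 240
  -- iteration 4/9 --
  FD 3: (5.819,-4.883) -> (4.319,-7.481) [heading=240, draw]
  RT 40: heading 240 -> 200
  -- iteration 5/9 --
  FD 3: (4.319,-7.481) -> (1.5,-8.507) [heading=200, draw]
  RT 40: heading 200 -> 160
  -- iteration 6/9 --
  FD 3: (1.5,-8.507) -> (-1.319,-7.481) [heading=160, draw]
  RT 40: heading 160 -> 120
  -- iteration 7/9 --
  FD 3: (-1.319,-7.481) -> (-2.819,-4.883) [heading=120, draw]
  RT 40: heading 120 -> 80
  -- iteration 8/9 --
  FD 3: (-2.819,-4.883) -> (-2.298,-1.928) [heading=80, draw]
  RT 40: heading 80 -> 40
  -- iteration 9/9 --
  FD 3: (-2.298,-1.928) -> (0,0) [heading=40, draw]
  RT 40: heading 40 -> 0
]
Final: pos=(0,0), heading=0, 9 segment(s) drawn

Start position: (0, 0)
Final position: (0, 0)
Distance = 0; < 1e-6 -> CLOSED

Answer: yes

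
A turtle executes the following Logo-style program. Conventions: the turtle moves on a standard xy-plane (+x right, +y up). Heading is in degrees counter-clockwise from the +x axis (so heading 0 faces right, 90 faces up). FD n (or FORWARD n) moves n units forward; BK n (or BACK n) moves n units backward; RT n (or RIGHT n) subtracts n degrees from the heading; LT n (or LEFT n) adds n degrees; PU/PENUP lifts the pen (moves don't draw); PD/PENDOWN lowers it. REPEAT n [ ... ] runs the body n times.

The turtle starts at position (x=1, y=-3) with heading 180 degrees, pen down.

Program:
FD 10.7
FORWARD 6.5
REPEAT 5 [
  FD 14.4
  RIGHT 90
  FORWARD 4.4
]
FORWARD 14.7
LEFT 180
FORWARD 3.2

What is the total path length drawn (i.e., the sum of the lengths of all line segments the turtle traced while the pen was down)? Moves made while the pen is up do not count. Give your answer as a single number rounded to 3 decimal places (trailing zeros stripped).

Executing turtle program step by step:
Start: pos=(1,-3), heading=180, pen down
FD 10.7: (1,-3) -> (-9.7,-3) [heading=180, draw]
FD 6.5: (-9.7,-3) -> (-16.2,-3) [heading=180, draw]
REPEAT 5 [
  -- iteration 1/5 --
  FD 14.4: (-16.2,-3) -> (-30.6,-3) [heading=180, draw]
  RT 90: heading 180 -> 90
  FD 4.4: (-30.6,-3) -> (-30.6,1.4) [heading=90, draw]
  -- iteration 2/5 --
  FD 14.4: (-30.6,1.4) -> (-30.6,15.8) [heading=90, draw]
  RT 90: heading 90 -> 0
  FD 4.4: (-30.6,15.8) -> (-26.2,15.8) [heading=0, draw]
  -- iteration 3/5 --
  FD 14.4: (-26.2,15.8) -> (-11.8,15.8) [heading=0, draw]
  RT 90: heading 0 -> 270
  FD 4.4: (-11.8,15.8) -> (-11.8,11.4) [heading=270, draw]
  -- iteration 4/5 --
  FD 14.4: (-11.8,11.4) -> (-11.8,-3) [heading=270, draw]
  RT 90: heading 270 -> 180
  FD 4.4: (-11.8,-3) -> (-16.2,-3) [heading=180, draw]
  -- iteration 5/5 --
  FD 14.4: (-16.2,-3) -> (-30.6,-3) [heading=180, draw]
  RT 90: heading 180 -> 90
  FD 4.4: (-30.6,-3) -> (-30.6,1.4) [heading=90, draw]
]
FD 14.7: (-30.6,1.4) -> (-30.6,16.1) [heading=90, draw]
LT 180: heading 90 -> 270
FD 3.2: (-30.6,16.1) -> (-30.6,12.9) [heading=270, draw]
Final: pos=(-30.6,12.9), heading=270, 14 segment(s) drawn

Segment lengths:
  seg 1: (1,-3) -> (-9.7,-3), length = 10.7
  seg 2: (-9.7,-3) -> (-16.2,-3), length = 6.5
  seg 3: (-16.2,-3) -> (-30.6,-3), length = 14.4
  seg 4: (-30.6,-3) -> (-30.6,1.4), length = 4.4
  seg 5: (-30.6,1.4) -> (-30.6,15.8), length = 14.4
  seg 6: (-30.6,15.8) -> (-26.2,15.8), length = 4.4
  seg 7: (-26.2,15.8) -> (-11.8,15.8), length = 14.4
  seg 8: (-11.8,15.8) -> (-11.8,11.4), length = 4.4
  seg 9: (-11.8,11.4) -> (-11.8,-3), length = 14.4
  seg 10: (-11.8,-3) -> (-16.2,-3), length = 4.4
  seg 11: (-16.2,-3) -> (-30.6,-3), length = 14.4
  seg 12: (-30.6,-3) -> (-30.6,1.4), length = 4.4
  seg 13: (-30.6,1.4) -> (-30.6,16.1), length = 14.7
  seg 14: (-30.6,16.1) -> (-30.6,12.9), length = 3.2
Total = 129.1

Answer: 129.1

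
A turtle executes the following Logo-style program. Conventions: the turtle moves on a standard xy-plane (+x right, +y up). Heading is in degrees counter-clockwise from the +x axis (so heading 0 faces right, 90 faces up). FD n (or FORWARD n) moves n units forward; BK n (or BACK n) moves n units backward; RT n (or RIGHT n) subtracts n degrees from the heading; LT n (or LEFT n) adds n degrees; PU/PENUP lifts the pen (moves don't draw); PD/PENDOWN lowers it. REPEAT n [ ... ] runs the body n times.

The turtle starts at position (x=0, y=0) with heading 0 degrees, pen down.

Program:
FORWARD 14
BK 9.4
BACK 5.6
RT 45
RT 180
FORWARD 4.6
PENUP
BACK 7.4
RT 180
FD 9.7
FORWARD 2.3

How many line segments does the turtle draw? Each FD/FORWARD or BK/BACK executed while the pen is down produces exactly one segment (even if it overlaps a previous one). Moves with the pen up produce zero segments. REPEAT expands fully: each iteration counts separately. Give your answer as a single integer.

Executing turtle program step by step:
Start: pos=(0,0), heading=0, pen down
FD 14: (0,0) -> (14,0) [heading=0, draw]
BK 9.4: (14,0) -> (4.6,0) [heading=0, draw]
BK 5.6: (4.6,0) -> (-1,0) [heading=0, draw]
RT 45: heading 0 -> 315
RT 180: heading 315 -> 135
FD 4.6: (-1,0) -> (-4.253,3.253) [heading=135, draw]
PU: pen up
BK 7.4: (-4.253,3.253) -> (0.98,-1.98) [heading=135, move]
RT 180: heading 135 -> 315
FD 9.7: (0.98,-1.98) -> (7.839,-8.839) [heading=315, move]
FD 2.3: (7.839,-8.839) -> (9.465,-10.465) [heading=315, move]
Final: pos=(9.465,-10.465), heading=315, 4 segment(s) drawn
Segments drawn: 4

Answer: 4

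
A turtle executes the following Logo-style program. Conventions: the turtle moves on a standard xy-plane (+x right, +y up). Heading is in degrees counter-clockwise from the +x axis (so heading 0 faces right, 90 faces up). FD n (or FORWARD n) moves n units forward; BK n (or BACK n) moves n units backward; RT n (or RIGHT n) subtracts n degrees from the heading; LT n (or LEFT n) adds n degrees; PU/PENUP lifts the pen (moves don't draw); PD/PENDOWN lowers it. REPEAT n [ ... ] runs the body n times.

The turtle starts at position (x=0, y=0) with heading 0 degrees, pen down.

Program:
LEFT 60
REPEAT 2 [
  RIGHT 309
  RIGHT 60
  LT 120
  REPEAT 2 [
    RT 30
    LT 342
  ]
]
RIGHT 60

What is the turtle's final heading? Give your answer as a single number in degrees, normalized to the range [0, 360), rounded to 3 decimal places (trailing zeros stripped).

Executing turtle program step by step:
Start: pos=(0,0), heading=0, pen down
LT 60: heading 0 -> 60
REPEAT 2 [
  -- iteration 1/2 --
  RT 309: heading 60 -> 111
  RT 60: heading 111 -> 51
  LT 120: heading 51 -> 171
  REPEAT 2 [
    -- iteration 1/2 --
    RT 30: heading 171 -> 141
    LT 342: heading 141 -> 123
    -- iteration 2/2 --
    RT 30: heading 123 -> 93
    LT 342: heading 93 -> 75
  ]
  -- iteration 2/2 --
  RT 309: heading 75 -> 126
  RT 60: heading 126 -> 66
  LT 120: heading 66 -> 186
  REPEAT 2 [
    -- iteration 1/2 --
    RT 30: heading 186 -> 156
    LT 342: heading 156 -> 138
    -- iteration 2/2 --
    RT 30: heading 138 -> 108
    LT 342: heading 108 -> 90
  ]
]
RT 60: heading 90 -> 30
Final: pos=(0,0), heading=30, 0 segment(s) drawn

Answer: 30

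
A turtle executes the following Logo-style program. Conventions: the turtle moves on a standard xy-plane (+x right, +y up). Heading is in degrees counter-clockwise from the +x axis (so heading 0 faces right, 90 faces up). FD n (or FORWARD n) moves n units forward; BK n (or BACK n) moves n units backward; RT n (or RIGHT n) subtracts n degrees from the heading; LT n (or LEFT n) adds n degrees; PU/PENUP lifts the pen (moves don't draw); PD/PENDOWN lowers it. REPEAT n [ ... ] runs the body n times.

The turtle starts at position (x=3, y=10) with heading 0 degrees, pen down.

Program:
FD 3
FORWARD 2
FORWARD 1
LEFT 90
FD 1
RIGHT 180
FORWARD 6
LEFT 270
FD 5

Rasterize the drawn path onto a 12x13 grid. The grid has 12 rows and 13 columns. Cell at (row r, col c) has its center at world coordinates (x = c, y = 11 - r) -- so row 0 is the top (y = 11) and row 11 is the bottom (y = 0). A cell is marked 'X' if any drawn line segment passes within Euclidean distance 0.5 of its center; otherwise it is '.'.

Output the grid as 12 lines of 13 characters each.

Segment 0: (3,10) -> (6,10)
Segment 1: (6,10) -> (8,10)
Segment 2: (8,10) -> (9,10)
Segment 3: (9,10) -> (9,11)
Segment 4: (9,11) -> (9,5)
Segment 5: (9,5) -> (4,5)

Answer: .........X...
...XXXXXXX...
.........X...
.........X...
.........X...
.........X...
....XXXXXX...
.............
.............
.............
.............
.............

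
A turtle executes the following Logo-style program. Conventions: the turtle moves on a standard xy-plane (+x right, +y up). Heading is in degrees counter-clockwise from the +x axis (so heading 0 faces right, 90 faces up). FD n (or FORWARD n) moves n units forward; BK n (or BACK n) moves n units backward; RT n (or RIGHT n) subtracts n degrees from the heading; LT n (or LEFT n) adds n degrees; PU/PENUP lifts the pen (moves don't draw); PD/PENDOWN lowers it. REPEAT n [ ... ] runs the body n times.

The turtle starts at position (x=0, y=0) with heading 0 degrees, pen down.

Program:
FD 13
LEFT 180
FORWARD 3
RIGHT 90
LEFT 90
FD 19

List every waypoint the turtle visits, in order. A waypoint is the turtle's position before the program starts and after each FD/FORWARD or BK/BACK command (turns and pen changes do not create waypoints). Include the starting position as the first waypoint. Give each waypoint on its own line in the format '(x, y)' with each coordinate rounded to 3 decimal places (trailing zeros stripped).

Executing turtle program step by step:
Start: pos=(0,0), heading=0, pen down
FD 13: (0,0) -> (13,0) [heading=0, draw]
LT 180: heading 0 -> 180
FD 3: (13,0) -> (10,0) [heading=180, draw]
RT 90: heading 180 -> 90
LT 90: heading 90 -> 180
FD 19: (10,0) -> (-9,0) [heading=180, draw]
Final: pos=(-9,0), heading=180, 3 segment(s) drawn
Waypoints (4 total):
(0, 0)
(13, 0)
(10, 0)
(-9, 0)

Answer: (0, 0)
(13, 0)
(10, 0)
(-9, 0)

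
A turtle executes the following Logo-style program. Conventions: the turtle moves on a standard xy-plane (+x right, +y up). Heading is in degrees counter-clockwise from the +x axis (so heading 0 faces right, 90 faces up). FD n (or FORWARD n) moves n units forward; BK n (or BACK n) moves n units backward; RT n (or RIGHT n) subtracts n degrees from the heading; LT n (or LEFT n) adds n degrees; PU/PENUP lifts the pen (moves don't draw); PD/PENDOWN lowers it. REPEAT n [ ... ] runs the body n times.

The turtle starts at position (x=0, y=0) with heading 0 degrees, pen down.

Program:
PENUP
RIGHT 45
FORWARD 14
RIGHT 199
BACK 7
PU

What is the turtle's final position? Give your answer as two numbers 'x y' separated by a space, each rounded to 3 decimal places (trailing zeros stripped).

Answer: 12.968 -16.191

Derivation:
Executing turtle program step by step:
Start: pos=(0,0), heading=0, pen down
PU: pen up
RT 45: heading 0 -> 315
FD 14: (0,0) -> (9.899,-9.899) [heading=315, move]
RT 199: heading 315 -> 116
BK 7: (9.899,-9.899) -> (12.968,-16.191) [heading=116, move]
PU: pen up
Final: pos=(12.968,-16.191), heading=116, 0 segment(s) drawn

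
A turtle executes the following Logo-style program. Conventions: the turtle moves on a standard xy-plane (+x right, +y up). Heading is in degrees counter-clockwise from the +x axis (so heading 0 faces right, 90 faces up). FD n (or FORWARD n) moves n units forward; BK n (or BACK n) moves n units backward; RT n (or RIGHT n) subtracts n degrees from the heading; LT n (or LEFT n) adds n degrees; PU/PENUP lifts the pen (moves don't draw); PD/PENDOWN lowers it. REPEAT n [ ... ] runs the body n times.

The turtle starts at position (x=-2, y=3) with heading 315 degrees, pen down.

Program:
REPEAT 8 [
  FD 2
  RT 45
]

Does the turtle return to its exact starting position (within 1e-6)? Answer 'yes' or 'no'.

Executing turtle program step by step:
Start: pos=(-2,3), heading=315, pen down
REPEAT 8 [
  -- iteration 1/8 --
  FD 2: (-2,3) -> (-0.586,1.586) [heading=315, draw]
  RT 45: heading 315 -> 270
  -- iteration 2/8 --
  FD 2: (-0.586,1.586) -> (-0.586,-0.414) [heading=270, draw]
  RT 45: heading 270 -> 225
  -- iteration 3/8 --
  FD 2: (-0.586,-0.414) -> (-2,-1.828) [heading=225, draw]
  RT 45: heading 225 -> 180
  -- iteration 4/8 --
  FD 2: (-2,-1.828) -> (-4,-1.828) [heading=180, draw]
  RT 45: heading 180 -> 135
  -- iteration 5/8 --
  FD 2: (-4,-1.828) -> (-5.414,-0.414) [heading=135, draw]
  RT 45: heading 135 -> 90
  -- iteration 6/8 --
  FD 2: (-5.414,-0.414) -> (-5.414,1.586) [heading=90, draw]
  RT 45: heading 90 -> 45
  -- iteration 7/8 --
  FD 2: (-5.414,1.586) -> (-4,3) [heading=45, draw]
  RT 45: heading 45 -> 0
  -- iteration 8/8 --
  FD 2: (-4,3) -> (-2,3) [heading=0, draw]
  RT 45: heading 0 -> 315
]
Final: pos=(-2,3), heading=315, 8 segment(s) drawn

Start position: (-2, 3)
Final position: (-2, 3)
Distance = 0; < 1e-6 -> CLOSED

Answer: yes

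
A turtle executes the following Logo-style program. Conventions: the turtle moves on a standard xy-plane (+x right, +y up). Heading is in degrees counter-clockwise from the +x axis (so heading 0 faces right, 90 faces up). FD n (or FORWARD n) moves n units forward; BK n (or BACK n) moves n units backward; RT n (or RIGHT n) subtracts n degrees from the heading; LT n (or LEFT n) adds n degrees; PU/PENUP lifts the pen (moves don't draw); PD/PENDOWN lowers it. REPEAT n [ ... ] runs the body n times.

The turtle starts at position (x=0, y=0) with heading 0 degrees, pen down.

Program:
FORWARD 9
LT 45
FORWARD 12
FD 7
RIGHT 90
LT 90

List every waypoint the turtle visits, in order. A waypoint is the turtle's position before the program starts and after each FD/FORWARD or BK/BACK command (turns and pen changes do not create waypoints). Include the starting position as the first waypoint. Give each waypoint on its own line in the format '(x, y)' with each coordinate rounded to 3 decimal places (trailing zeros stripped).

Executing turtle program step by step:
Start: pos=(0,0), heading=0, pen down
FD 9: (0,0) -> (9,0) [heading=0, draw]
LT 45: heading 0 -> 45
FD 12: (9,0) -> (17.485,8.485) [heading=45, draw]
FD 7: (17.485,8.485) -> (22.435,13.435) [heading=45, draw]
RT 90: heading 45 -> 315
LT 90: heading 315 -> 45
Final: pos=(22.435,13.435), heading=45, 3 segment(s) drawn
Waypoints (4 total):
(0, 0)
(9, 0)
(17.485, 8.485)
(22.435, 13.435)

Answer: (0, 0)
(9, 0)
(17.485, 8.485)
(22.435, 13.435)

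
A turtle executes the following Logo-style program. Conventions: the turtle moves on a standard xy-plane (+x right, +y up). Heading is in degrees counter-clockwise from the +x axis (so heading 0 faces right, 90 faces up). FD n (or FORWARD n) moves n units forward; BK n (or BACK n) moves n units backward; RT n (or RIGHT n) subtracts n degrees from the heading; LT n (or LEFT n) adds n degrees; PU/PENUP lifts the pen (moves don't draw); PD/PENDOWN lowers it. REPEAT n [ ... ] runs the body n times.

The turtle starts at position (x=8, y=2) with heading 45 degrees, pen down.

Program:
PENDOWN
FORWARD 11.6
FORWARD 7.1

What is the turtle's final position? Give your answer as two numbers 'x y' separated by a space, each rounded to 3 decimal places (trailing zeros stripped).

Answer: 21.223 15.223

Derivation:
Executing turtle program step by step:
Start: pos=(8,2), heading=45, pen down
PD: pen down
FD 11.6: (8,2) -> (16.202,10.202) [heading=45, draw]
FD 7.1: (16.202,10.202) -> (21.223,15.223) [heading=45, draw]
Final: pos=(21.223,15.223), heading=45, 2 segment(s) drawn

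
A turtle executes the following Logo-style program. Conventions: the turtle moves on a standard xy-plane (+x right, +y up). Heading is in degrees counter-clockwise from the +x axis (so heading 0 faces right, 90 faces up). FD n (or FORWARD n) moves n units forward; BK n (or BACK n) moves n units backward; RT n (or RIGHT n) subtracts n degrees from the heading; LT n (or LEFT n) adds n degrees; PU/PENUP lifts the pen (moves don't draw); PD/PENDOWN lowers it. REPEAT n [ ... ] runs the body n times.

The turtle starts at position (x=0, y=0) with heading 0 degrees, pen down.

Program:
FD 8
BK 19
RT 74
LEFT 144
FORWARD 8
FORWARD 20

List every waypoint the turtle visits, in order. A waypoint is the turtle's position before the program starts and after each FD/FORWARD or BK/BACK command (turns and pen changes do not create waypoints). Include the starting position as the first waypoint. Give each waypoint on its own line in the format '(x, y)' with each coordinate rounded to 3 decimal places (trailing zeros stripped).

Executing turtle program step by step:
Start: pos=(0,0), heading=0, pen down
FD 8: (0,0) -> (8,0) [heading=0, draw]
BK 19: (8,0) -> (-11,0) [heading=0, draw]
RT 74: heading 0 -> 286
LT 144: heading 286 -> 70
FD 8: (-11,0) -> (-8.264,7.518) [heading=70, draw]
FD 20: (-8.264,7.518) -> (-1.423,26.311) [heading=70, draw]
Final: pos=(-1.423,26.311), heading=70, 4 segment(s) drawn
Waypoints (5 total):
(0, 0)
(8, 0)
(-11, 0)
(-8.264, 7.518)
(-1.423, 26.311)

Answer: (0, 0)
(8, 0)
(-11, 0)
(-8.264, 7.518)
(-1.423, 26.311)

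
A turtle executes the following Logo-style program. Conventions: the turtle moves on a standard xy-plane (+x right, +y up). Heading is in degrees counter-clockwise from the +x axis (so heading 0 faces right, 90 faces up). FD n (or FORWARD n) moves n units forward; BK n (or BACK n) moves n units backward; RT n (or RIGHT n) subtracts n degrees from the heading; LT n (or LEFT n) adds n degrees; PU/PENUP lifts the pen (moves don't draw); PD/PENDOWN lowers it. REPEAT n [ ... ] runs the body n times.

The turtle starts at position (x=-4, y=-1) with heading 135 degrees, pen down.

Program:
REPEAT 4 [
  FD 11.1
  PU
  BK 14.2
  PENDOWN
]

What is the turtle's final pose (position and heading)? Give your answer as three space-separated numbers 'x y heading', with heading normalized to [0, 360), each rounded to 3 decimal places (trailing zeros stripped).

Answer: 4.768 -9.768 135

Derivation:
Executing turtle program step by step:
Start: pos=(-4,-1), heading=135, pen down
REPEAT 4 [
  -- iteration 1/4 --
  FD 11.1: (-4,-1) -> (-11.849,6.849) [heading=135, draw]
  PU: pen up
  BK 14.2: (-11.849,6.849) -> (-1.808,-3.192) [heading=135, move]
  PD: pen down
  -- iteration 2/4 --
  FD 11.1: (-1.808,-3.192) -> (-9.657,4.657) [heading=135, draw]
  PU: pen up
  BK 14.2: (-9.657,4.657) -> (0.384,-5.384) [heading=135, move]
  PD: pen down
  -- iteration 3/4 --
  FD 11.1: (0.384,-5.384) -> (-7.465,2.465) [heading=135, draw]
  PU: pen up
  BK 14.2: (-7.465,2.465) -> (2.576,-7.576) [heading=135, move]
  PD: pen down
  -- iteration 4/4 --
  FD 11.1: (2.576,-7.576) -> (-5.273,0.273) [heading=135, draw]
  PU: pen up
  BK 14.2: (-5.273,0.273) -> (4.768,-9.768) [heading=135, move]
  PD: pen down
]
Final: pos=(4.768,-9.768), heading=135, 4 segment(s) drawn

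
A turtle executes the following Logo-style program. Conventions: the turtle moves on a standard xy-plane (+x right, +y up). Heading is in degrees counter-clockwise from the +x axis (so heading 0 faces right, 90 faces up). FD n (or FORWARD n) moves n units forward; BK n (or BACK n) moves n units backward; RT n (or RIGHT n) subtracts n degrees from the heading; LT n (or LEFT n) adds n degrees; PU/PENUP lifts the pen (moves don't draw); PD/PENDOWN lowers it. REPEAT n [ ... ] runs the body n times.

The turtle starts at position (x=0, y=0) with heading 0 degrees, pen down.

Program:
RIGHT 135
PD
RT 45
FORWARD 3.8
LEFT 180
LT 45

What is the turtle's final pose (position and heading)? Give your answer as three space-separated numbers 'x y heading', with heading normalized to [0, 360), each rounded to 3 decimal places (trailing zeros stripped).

Answer: -3.8 0 45

Derivation:
Executing turtle program step by step:
Start: pos=(0,0), heading=0, pen down
RT 135: heading 0 -> 225
PD: pen down
RT 45: heading 225 -> 180
FD 3.8: (0,0) -> (-3.8,0) [heading=180, draw]
LT 180: heading 180 -> 0
LT 45: heading 0 -> 45
Final: pos=(-3.8,0), heading=45, 1 segment(s) drawn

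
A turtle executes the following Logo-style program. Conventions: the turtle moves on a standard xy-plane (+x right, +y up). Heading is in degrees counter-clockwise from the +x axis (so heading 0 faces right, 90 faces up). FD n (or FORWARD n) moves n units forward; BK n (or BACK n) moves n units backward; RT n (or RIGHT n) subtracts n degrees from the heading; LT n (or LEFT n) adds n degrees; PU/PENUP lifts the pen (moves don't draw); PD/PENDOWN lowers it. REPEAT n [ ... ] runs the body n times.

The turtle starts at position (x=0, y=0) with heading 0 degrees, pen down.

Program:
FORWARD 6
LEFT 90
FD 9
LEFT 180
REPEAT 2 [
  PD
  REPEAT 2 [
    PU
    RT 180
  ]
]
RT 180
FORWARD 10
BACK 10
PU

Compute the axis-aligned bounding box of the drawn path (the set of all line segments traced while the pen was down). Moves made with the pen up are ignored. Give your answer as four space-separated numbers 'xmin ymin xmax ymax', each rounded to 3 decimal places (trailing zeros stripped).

Answer: 0 0 6 9

Derivation:
Executing turtle program step by step:
Start: pos=(0,0), heading=0, pen down
FD 6: (0,0) -> (6,0) [heading=0, draw]
LT 90: heading 0 -> 90
FD 9: (6,0) -> (6,9) [heading=90, draw]
LT 180: heading 90 -> 270
REPEAT 2 [
  -- iteration 1/2 --
  PD: pen down
  REPEAT 2 [
    -- iteration 1/2 --
    PU: pen up
    RT 180: heading 270 -> 90
    -- iteration 2/2 --
    PU: pen up
    RT 180: heading 90 -> 270
  ]
  -- iteration 2/2 --
  PD: pen down
  REPEAT 2 [
    -- iteration 1/2 --
    PU: pen up
    RT 180: heading 270 -> 90
    -- iteration 2/2 --
    PU: pen up
    RT 180: heading 90 -> 270
  ]
]
RT 180: heading 270 -> 90
FD 10: (6,9) -> (6,19) [heading=90, move]
BK 10: (6,19) -> (6,9) [heading=90, move]
PU: pen up
Final: pos=(6,9), heading=90, 2 segment(s) drawn

Segment endpoints: x in {0, 6, 6}, y in {0, 9}
xmin=0, ymin=0, xmax=6, ymax=9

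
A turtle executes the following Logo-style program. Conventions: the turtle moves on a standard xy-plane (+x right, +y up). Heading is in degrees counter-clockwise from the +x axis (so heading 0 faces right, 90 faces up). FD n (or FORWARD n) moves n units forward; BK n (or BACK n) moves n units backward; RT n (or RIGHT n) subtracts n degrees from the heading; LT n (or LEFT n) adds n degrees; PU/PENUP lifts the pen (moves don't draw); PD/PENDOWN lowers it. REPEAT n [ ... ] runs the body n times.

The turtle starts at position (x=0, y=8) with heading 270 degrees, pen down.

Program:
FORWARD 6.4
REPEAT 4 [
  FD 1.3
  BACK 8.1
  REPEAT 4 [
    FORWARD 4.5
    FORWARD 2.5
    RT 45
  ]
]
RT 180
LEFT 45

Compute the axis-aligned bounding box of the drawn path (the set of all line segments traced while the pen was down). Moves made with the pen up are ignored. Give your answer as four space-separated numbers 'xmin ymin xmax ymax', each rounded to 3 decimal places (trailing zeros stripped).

Executing turtle program step by step:
Start: pos=(0,8), heading=270, pen down
FD 6.4: (0,8) -> (0,1.6) [heading=270, draw]
REPEAT 4 [
  -- iteration 1/4 --
  FD 1.3: (0,1.6) -> (0,0.3) [heading=270, draw]
  BK 8.1: (0,0.3) -> (0,8.4) [heading=270, draw]
  REPEAT 4 [
    -- iteration 1/4 --
    FD 4.5: (0,8.4) -> (0,3.9) [heading=270, draw]
    FD 2.5: (0,3.9) -> (0,1.4) [heading=270, draw]
    RT 45: heading 270 -> 225
    -- iteration 2/4 --
    FD 4.5: (0,1.4) -> (-3.182,-1.782) [heading=225, draw]
    FD 2.5: (-3.182,-1.782) -> (-4.95,-3.55) [heading=225, draw]
    RT 45: heading 225 -> 180
    -- iteration 3/4 --
    FD 4.5: (-4.95,-3.55) -> (-9.45,-3.55) [heading=180, draw]
    FD 2.5: (-9.45,-3.55) -> (-11.95,-3.55) [heading=180, draw]
    RT 45: heading 180 -> 135
    -- iteration 4/4 --
    FD 4.5: (-11.95,-3.55) -> (-15.132,-0.368) [heading=135, draw]
    FD 2.5: (-15.132,-0.368) -> (-16.899,1.4) [heading=135, draw]
    RT 45: heading 135 -> 90
  ]
  -- iteration 2/4 --
  FD 1.3: (-16.899,1.4) -> (-16.899,2.7) [heading=90, draw]
  BK 8.1: (-16.899,2.7) -> (-16.899,-5.4) [heading=90, draw]
  REPEAT 4 [
    -- iteration 1/4 --
    FD 4.5: (-16.899,-5.4) -> (-16.899,-0.9) [heading=90, draw]
    FD 2.5: (-16.899,-0.9) -> (-16.899,1.6) [heading=90, draw]
    RT 45: heading 90 -> 45
    -- iteration 2/4 --
    FD 4.5: (-16.899,1.6) -> (-13.718,4.782) [heading=45, draw]
    FD 2.5: (-13.718,4.782) -> (-11.95,6.55) [heading=45, draw]
    RT 45: heading 45 -> 0
    -- iteration 3/4 --
    FD 4.5: (-11.95,6.55) -> (-7.45,6.55) [heading=0, draw]
    FD 2.5: (-7.45,6.55) -> (-4.95,6.55) [heading=0, draw]
    RT 45: heading 0 -> 315
    -- iteration 4/4 --
    FD 4.5: (-4.95,6.55) -> (-1.768,3.368) [heading=315, draw]
    FD 2.5: (-1.768,3.368) -> (0,1.6) [heading=315, draw]
    RT 45: heading 315 -> 270
  ]
  -- iteration 3/4 --
  FD 1.3: (0,1.6) -> (0,0.3) [heading=270, draw]
  BK 8.1: (0,0.3) -> (0,8.4) [heading=270, draw]
  REPEAT 4 [
    -- iteration 1/4 --
    FD 4.5: (0,8.4) -> (0,3.9) [heading=270, draw]
    FD 2.5: (0,3.9) -> (0,1.4) [heading=270, draw]
    RT 45: heading 270 -> 225
    -- iteration 2/4 --
    FD 4.5: (0,1.4) -> (-3.182,-1.782) [heading=225, draw]
    FD 2.5: (-3.182,-1.782) -> (-4.95,-3.55) [heading=225, draw]
    RT 45: heading 225 -> 180
    -- iteration 3/4 --
    FD 4.5: (-4.95,-3.55) -> (-9.45,-3.55) [heading=180, draw]
    FD 2.5: (-9.45,-3.55) -> (-11.95,-3.55) [heading=180, draw]
    RT 45: heading 180 -> 135
    -- iteration 4/4 --
    FD 4.5: (-11.95,-3.55) -> (-15.132,-0.368) [heading=135, draw]
    FD 2.5: (-15.132,-0.368) -> (-16.899,1.4) [heading=135, draw]
    RT 45: heading 135 -> 90
  ]
  -- iteration 4/4 --
  FD 1.3: (-16.899,1.4) -> (-16.899,2.7) [heading=90, draw]
  BK 8.1: (-16.899,2.7) -> (-16.899,-5.4) [heading=90, draw]
  REPEAT 4 [
    -- iteration 1/4 --
    FD 4.5: (-16.899,-5.4) -> (-16.899,-0.9) [heading=90, draw]
    FD 2.5: (-16.899,-0.9) -> (-16.899,1.6) [heading=90, draw]
    RT 45: heading 90 -> 45
    -- iteration 2/4 --
    FD 4.5: (-16.899,1.6) -> (-13.718,4.782) [heading=45, draw]
    FD 2.5: (-13.718,4.782) -> (-11.95,6.55) [heading=45, draw]
    RT 45: heading 45 -> 0
    -- iteration 3/4 --
    FD 4.5: (-11.95,6.55) -> (-7.45,6.55) [heading=0, draw]
    FD 2.5: (-7.45,6.55) -> (-4.95,6.55) [heading=0, draw]
    RT 45: heading 0 -> 315
    -- iteration 4/4 --
    FD 4.5: (-4.95,6.55) -> (-1.768,3.368) [heading=315, draw]
    FD 2.5: (-1.768,3.368) -> (0,1.6) [heading=315, draw]
    RT 45: heading 315 -> 270
  ]
]
RT 180: heading 270 -> 90
LT 45: heading 90 -> 135
Final: pos=(0,1.6), heading=135, 41 segment(s) drawn

Segment endpoints: x in {-16.899, -15.132, -13.718, -13.718, -11.95, -11.95, -9.45, -9.45, -7.45, -7.45, -4.95, -4.95, -4.95, -3.182, -3.182, -1.768, -1.768, 0, 0, 0, 0, 0, 0, 0, 0, 0, 0, 0, 0}, y in {-5.4, -5.4, -3.55, -3.55, -3.55, -3.55, -1.782, -1.782, -0.9, -0.9, -0.368, -0.368, 0.3, 0.3, 1.4, 1.4, 1.4, 1.4, 1.6, 1.6, 1.6, 1.6, 2.7, 2.7, 3.368, 3.368, 3.9, 3.9, 4.782, 6.55, 6.55, 6.55, 8, 8.4, 8.4}
xmin=-16.899, ymin=-5.4, xmax=0, ymax=8.4

Answer: -16.899 -5.4 0 8.4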